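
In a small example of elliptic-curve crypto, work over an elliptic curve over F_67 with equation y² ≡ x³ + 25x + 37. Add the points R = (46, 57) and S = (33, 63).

(12, 51)

(46, 57) + (33, 63). λ = (63 - 57)/(33 - 46) ≡ 6/54 mod 67. 54⁻¹ ≡ 36 (mod 67), so λ ≡ 15.
  x = λ² - 46 - 33 = 225 - 79 ≡ 12; y = λ·(46 - 12) - 57 ≡ 51. → (12, 51)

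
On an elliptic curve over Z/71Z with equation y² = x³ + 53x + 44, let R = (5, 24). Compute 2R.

(5, 47)

tangent at (5, 24): λ = (3·5² + 53)/(2·24) ≡ 57/48. 48⁻¹ ≡ 37 (mod 71), so λ ≡ 57·37 ≡ 50.
  x = λ² - 5 - 5 = 2500 - 10 ≡ 5; y = λ·(5 - 5) - 24 ≡ 47. → (5, 47)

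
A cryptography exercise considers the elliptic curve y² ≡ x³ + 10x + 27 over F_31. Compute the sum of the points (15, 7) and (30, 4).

(15, 7) + (30, 4). λ = (4 - 7)/(30 - 15) ≡ 28/15 mod 31. 15⁻¹ ≡ 29 (mod 31) since 15·29 = 435 ≡ 1, so λ ≡ 6.
  x = λ² - 15 - 30 = 36 - 45 ≡ 22; y = λ·(15 - 22) - 7 ≡ 13. → (22, 13)

(22, 13)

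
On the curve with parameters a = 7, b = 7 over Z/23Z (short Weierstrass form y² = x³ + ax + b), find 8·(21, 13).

Write P = (21, 13).
Repeated addition: build up to 8P.
2P: tangent at (21, 13): λ = (3·21² + 7)/(2·13) ≡ 19/3. 3⁻¹ ≡ 8 (mod 23) since 3·8 = 24 ≡ 1, so λ ≡ 19·8 ≡ 14.
  x = λ² - 21 - 21 = 196 - 42 ≡ 16; y = λ·(21 - 16) - 13 ≡ 11. → (16, 11)
3P: (16, 11) + (21, 13). λ = (13 - 11)/(21 - 16) ≡ 2/5 mod 23. 5⁻¹ ≡ 14 (mod 23), so λ ≡ 5.
  x = λ² - 16 - 21 = 25 - 37 ≡ 11; y = λ·(16 - 11) - 11 ≡ 14. → (11, 14)
4P: (11, 14) + (21, 13). λ = (13 - 14)/(21 - 11) ≡ 22/10 mod 23. 10⁻¹ ≡ 7 (mod 23), so λ ≡ 16.
  x = λ² - 11 - 21 = 256 - 32 ≡ 17; y = λ·(11 - 17) - 14 ≡ 5. → (17, 5)
5P: (17, 5) + (21, 13). λ = (13 - 5)/(21 - 17) ≡ 8/4 mod 23. 4⁻¹ ≡ 6 (mod 23) since 4·6 = 24 ≡ 1, so λ ≡ 2.
  x = λ² - 17 - 21 = 4 - 38 ≡ 12; y = λ·(17 - 12) - 5 ≡ 5. → (12, 5)
6P: (12, 5) + (21, 13). λ = (13 - 5)/(21 - 12) ≡ 8/9 mod 23. 9⁻¹ ≡ 18 (mod 23), so λ ≡ 6.
  x = λ² - 12 - 21 = 36 - 33 ≡ 3; y = λ·(12 - 3) - 5 ≡ 3. → (3, 3)
7P: (3, 3) + (21, 13). λ = (13 - 3)/(21 - 3) ≡ 10/18 mod 23. 18⁻¹ ≡ 9 (mod 23), so λ ≡ 21.
  x = λ² - 3 - 21 = 441 - 24 ≡ 3; y = λ·(3 - 3) - 3 ≡ 20. → (3, 20)
8P: (3, 20) + (21, 13). λ = (13 - 20)/(21 - 3) ≡ 16/18 mod 23. 18⁻¹ ≡ 9 (mod 23) since 18·9 = 162 ≡ 1, so λ ≡ 6.
  x = λ² - 3 - 21 = 36 - 24 ≡ 12; y = λ·(3 - 12) - 20 ≡ 18. → (12, 18)

(12, 18)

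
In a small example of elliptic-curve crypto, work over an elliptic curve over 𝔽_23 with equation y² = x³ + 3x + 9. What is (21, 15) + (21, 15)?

(10, 2)

tangent at (21, 15): λ = (3·21² + 3)/(2·15) ≡ 15/7. 7⁻¹ ≡ 10 (mod 23), so λ ≡ 15·10 ≡ 12.
  x = λ² - 21 - 21 = 144 - 42 ≡ 10; y = λ·(21 - 10) - 15 ≡ 2. → (10, 2)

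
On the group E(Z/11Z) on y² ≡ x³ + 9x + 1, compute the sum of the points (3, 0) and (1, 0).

(7, 0)

(3, 0) + (1, 0). λ = (0 - 0)/(1 - 3) ≡ 0/9 mod 11. 9⁻¹ ≡ 5 (mod 11), so λ ≡ 0.
  x = λ² - 3 - 1 = 0 - 4 ≡ 7; y = λ·(3 - 7) - 0 ≡ 0. → (7, 0)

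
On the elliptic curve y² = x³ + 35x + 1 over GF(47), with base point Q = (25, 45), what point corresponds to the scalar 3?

(11, 5)

Repeated addition: build up to 3Q.
2Q: tangent at (25, 45): λ = (3·25² + 35)/(2·45) ≡ 30/43. 43⁻¹ ≡ 35 (mod 47), so λ ≡ 30·35 ≡ 16.
  x = λ² - 25 - 25 = 256 - 50 ≡ 18; y = λ·(25 - 18) - 45 ≡ 20. → (18, 20)
3Q: (18, 20) + (25, 45). λ = (45 - 20)/(25 - 18) ≡ 25/7 mod 47. 7⁻¹ ≡ 27 (mod 47), so λ ≡ 17.
  x = λ² - 18 - 25 = 289 - 43 ≡ 11; y = λ·(18 - 11) - 20 ≡ 5. → (11, 5)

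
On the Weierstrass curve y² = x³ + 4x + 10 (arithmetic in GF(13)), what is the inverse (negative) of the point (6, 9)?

-(6, 9) = (6, -9 mod 13) = (6, 4).

(6, 4)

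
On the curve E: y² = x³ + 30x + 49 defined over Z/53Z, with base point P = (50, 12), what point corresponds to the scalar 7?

(41, 9)

Double-and-add on 7 = (111)₂. Start with P = (50, 12) for the leading 1-bit.
double: tangent at (50, 12): λ = (3·50² + 30)/(2·12) ≡ 4/24. 24⁻¹ ≡ 42 (mod 53), so λ ≡ 4·42 ≡ 9.
  x = λ² - 50 - 50 = 81 - 100 ≡ 34; y = λ·(50 - 34) - 12 ≡ 26. → (34, 26)
add P: (34, 26) + (50, 12). λ = (12 - 26)/(50 - 34) ≡ 39/16 mod 53. 16⁻¹ ≡ 10 (mod 53), so λ ≡ 19.
  x = λ² - 34 - 50 = 361 - 84 ≡ 12; y = λ·(34 - 12) - 26 ≡ 21. → (12, 21)
double: tangent at (12, 21): λ = (3·12² + 30)/(2·21) ≡ 38/42. 42⁻¹ ≡ 24 (mod 53) since 42·24 = 1008 ≡ 1, so λ ≡ 38·24 ≡ 11.
  x = λ² - 12 - 12 = 121 - 24 ≡ 44; y = λ·(12 - 44) - 21 ≡ 51. → (44, 51)
add P: (44, 51) + (50, 12). λ = (12 - 51)/(50 - 44) ≡ 14/6 mod 53. 6⁻¹ ≡ 9 (mod 53) since 6·9 = 54 ≡ 1, so λ ≡ 20.
  x = λ² - 44 - 50 = 400 - 94 ≡ 41; y = λ·(44 - 41) - 51 ≡ 9. → (41, 9)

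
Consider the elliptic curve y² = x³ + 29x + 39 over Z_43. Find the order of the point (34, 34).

2P: tangent at (34, 34): λ = (3·34² + 29)/(2·34) ≡ 14/25. 25⁻¹ ≡ 31 (mod 43), so λ ≡ 14·31 ≡ 4.
  x = λ² - 34 - 34 = 16 - 68 ≡ 34; y = λ·(34 - 34) - 34 ≡ 9. → (34, 9)
3P: (34, 9) + (34, 34): same x and y₁ ≡ -y₂, so the sum is 𝒪.
3P = 𝒪, so the order is 3.

3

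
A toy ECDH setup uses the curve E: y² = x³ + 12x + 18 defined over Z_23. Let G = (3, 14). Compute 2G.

tangent at (3, 14): λ = (3·3² + 12)/(2·14) ≡ 16/5. 5⁻¹ ≡ 14 (mod 23), so λ ≡ 16·14 ≡ 17.
  x = λ² - 3 - 3 = 289 - 6 ≡ 7; y = λ·(3 - 7) - 14 ≡ 10. → (7, 10)

(7, 10)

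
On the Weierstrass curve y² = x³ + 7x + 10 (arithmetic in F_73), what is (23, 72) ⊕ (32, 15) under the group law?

(50, 26)

(23, 72) + (32, 15). λ = (15 - 72)/(32 - 23) ≡ 16/9 mod 73. 9⁻¹ ≡ 65 (mod 73), so λ ≡ 18.
  x = λ² - 23 - 32 = 324 - 55 ≡ 50; y = λ·(23 - 50) - 72 ≡ 26. → (50, 26)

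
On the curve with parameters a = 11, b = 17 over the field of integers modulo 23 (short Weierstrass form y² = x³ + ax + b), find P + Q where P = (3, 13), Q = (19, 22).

(3, 13) + (19, 22). λ = (22 - 13)/(19 - 3) ≡ 9/16 mod 23. 16⁻¹ ≡ 13 (mod 23), so λ ≡ 2.
  x = λ² - 3 - 19 = 4 - 22 ≡ 5; y = λ·(3 - 5) - 13 ≡ 6. → (5, 6)

(5, 6)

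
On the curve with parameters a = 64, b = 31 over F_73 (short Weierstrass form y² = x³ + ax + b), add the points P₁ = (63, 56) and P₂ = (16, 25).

(10, 24)

(63, 56) + (16, 25). λ = (25 - 56)/(16 - 63) ≡ 42/26 mod 73. 26⁻¹ ≡ 59 (mod 73), so λ ≡ 69.
  x = λ² - 63 - 16 = 4761 - 79 ≡ 10; y = λ·(63 - 10) - 56 ≡ 24. → (10, 24)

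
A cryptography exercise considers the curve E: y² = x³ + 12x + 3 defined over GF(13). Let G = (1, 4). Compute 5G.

Repeated addition: build up to 5G.
2G: tangent at (1, 4): λ = (3·1² + 12)/(2·4) ≡ 2/8. 8⁻¹ ≡ 5 (mod 13) since 8·5 = 40 ≡ 1, so λ ≡ 2·5 ≡ 10.
  x = λ² - 1 - 1 = 100 - 2 ≡ 7; y = λ·(1 - 7) - 4 ≡ 1. → (7, 1)
3G: (7, 1) + (1, 4). λ = (4 - 1)/(1 - 7) ≡ 3/7 mod 13. 7⁻¹ ≡ 2 (mod 13) since 7·2 = 14 ≡ 1, so λ ≡ 6.
  x = λ² - 7 - 1 = 36 - 8 ≡ 2; y = λ·(7 - 2) - 1 ≡ 3. → (2, 3)
4G: (2, 3) + (1, 4). λ = (4 - 3)/(1 - 2) ≡ 1/12 mod 13. 12⁻¹ ≡ 12 (mod 13) since 12·12 = 144 ≡ 1, so λ ≡ 12.
  x = λ² - 2 - 1 = 144 - 3 ≡ 11; y = λ·(2 - 11) - 3 ≡ 6. → (11, 6)
5G: (11, 6) + (1, 4). λ = (4 - 6)/(1 - 11) ≡ 11/3 mod 13. 3⁻¹ ≡ 9 (mod 13) since 3·9 = 27 ≡ 1, so λ ≡ 8.
  x = λ² - 11 - 1 = 64 - 12 ≡ 0; y = λ·(11 - 0) - 6 ≡ 4. → (0, 4)

(0, 4)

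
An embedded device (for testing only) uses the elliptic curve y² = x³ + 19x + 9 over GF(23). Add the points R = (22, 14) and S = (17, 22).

(22, 14) + (17, 22). λ = (22 - 14)/(17 - 22) ≡ 8/18 mod 23. 18⁻¹ ≡ 9 (mod 23), so λ ≡ 3.
  x = λ² - 22 - 17 = 9 - 39 ≡ 16; y = λ·(22 - 16) - 14 ≡ 4. → (16, 4)

(16, 4)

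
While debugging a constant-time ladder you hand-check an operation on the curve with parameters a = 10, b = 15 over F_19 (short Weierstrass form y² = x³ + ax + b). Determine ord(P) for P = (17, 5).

8

2P: tangent at (17, 5): λ = (3·17² + 10)/(2·5) ≡ 3/10. 10⁻¹ ≡ 2 (mod 19) since 10·2 = 20 ≡ 1, so λ ≡ 3·2 ≡ 6.
  x = λ² - 17 - 17 = 36 - 34 ≡ 2; y = λ·(17 - 2) - 5 ≡ 9. → (2, 9)
3P: (2, 9) + (17, 5). λ = (5 - 9)/(17 - 2) ≡ 15/15 mod 19. 15⁻¹ ≡ 14 (mod 19), so λ ≡ 1.
  x = λ² - 2 - 17 = 1 - 19 ≡ 1; y = λ·(2 - 1) - 9 ≡ 11. → (1, 11)
4P: (1, 11) + (17, 5). λ = (5 - 11)/(17 - 1) ≡ 13/16 mod 19. 16⁻¹ ≡ 6 (mod 19), so λ ≡ 2.
  x = λ² - 1 - 17 = 4 - 18 ≡ 5; y = λ·(1 - 5) - 11 ≡ 0. → (5, 0)
5P: (5, 0) + (17, 5). λ = (5 - 0)/(17 - 5) ≡ 5/12 mod 19. 12⁻¹ ≡ 8 (mod 19), so λ ≡ 2.
  x = λ² - 5 - 17 = 4 - 22 ≡ 1; y = λ·(5 - 1) - 0 ≡ 8. → (1, 8)
6P: (1, 8) + (17, 5). λ = (5 - 8)/(17 - 1) ≡ 16/16 mod 19. 16⁻¹ ≡ 6 (mod 19) since 16·6 = 96 ≡ 1, so λ ≡ 1.
  x = λ² - 1 - 17 = 1 - 18 ≡ 2; y = λ·(1 - 2) - 8 ≡ 10. → (2, 10)
7P: (2, 10) + (17, 5). λ = (5 - 10)/(17 - 2) ≡ 14/15 mod 19. 15⁻¹ ≡ 14 (mod 19) since 15·14 = 210 ≡ 1, so λ ≡ 6.
  x = λ² - 2 - 17 = 36 - 19 ≡ 17; y = λ·(2 - 17) - 10 ≡ 14. → (17, 14)
8P: (17, 14) + (17, 5): same x and y₁ ≡ -y₂, so the sum is the point at infinity.
8P = the point at infinity, so the order is 8.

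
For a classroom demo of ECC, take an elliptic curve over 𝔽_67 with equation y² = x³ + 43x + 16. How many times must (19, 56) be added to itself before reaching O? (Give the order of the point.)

8

2P: tangent at (19, 56): λ = (3·19² + 43)/(2·56) ≡ 54/45. 45⁻¹ ≡ 3 (mod 67), so λ ≡ 54·3 ≡ 28.
  x = λ² - 19 - 19 = 784 - 38 ≡ 9; y = λ·(19 - 9) - 56 ≡ 23. → (9, 23)
3P: (9, 23) + (19, 56). λ = (56 - 23)/(19 - 9) ≡ 33/10 mod 67. 10⁻¹ ≡ 47 (mod 67) since 10·47 = 470 ≡ 1, so λ ≡ 10.
  x = λ² - 9 - 19 = 100 - 28 ≡ 5; y = λ·(9 - 5) - 23 ≡ 17. → (5, 17)
4P: (5, 17) + (19, 56). λ = (56 - 17)/(19 - 5) ≡ 39/14 mod 67. 14⁻¹ ≡ 24 (mod 67), so λ ≡ 65.
  x = λ² - 5 - 19 = 4225 - 24 ≡ 47; y = λ·(5 - 47) - 17 ≡ 0. → (47, 0)
5P: (47, 0) + (19, 56). λ = (56 - 0)/(19 - 47) ≡ 56/39 mod 67. 39⁻¹ ≡ 55 (mod 67), so λ ≡ 65.
  x = λ² - 47 - 19 = 4225 - 66 ≡ 5; y = λ·(47 - 5) - 0 ≡ 50. → (5, 50)
6P: (5, 50) + (19, 56). λ = (56 - 50)/(19 - 5) ≡ 6/14 mod 67. 14⁻¹ ≡ 24 (mod 67) since 14·24 = 336 ≡ 1, so λ ≡ 10.
  x = λ² - 5 - 19 = 100 - 24 ≡ 9; y = λ·(5 - 9) - 50 ≡ 44. → (9, 44)
7P: (9, 44) + (19, 56). λ = (56 - 44)/(19 - 9) ≡ 12/10 mod 67. 10⁻¹ ≡ 47 (mod 67), so λ ≡ 28.
  x = λ² - 9 - 19 = 784 - 28 ≡ 19; y = λ·(9 - 19) - 44 ≡ 11. → (19, 11)
8P: (19, 11) + (19, 56): same x and y₁ ≡ -y₂, so the sum is O.
8P = O, so the order is 8.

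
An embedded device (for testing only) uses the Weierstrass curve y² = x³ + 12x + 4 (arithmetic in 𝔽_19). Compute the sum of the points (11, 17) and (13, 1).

(11, 17) + (13, 1). λ = (1 - 17)/(13 - 11) ≡ 3/2 mod 19. 2⁻¹ ≡ 10 (mod 19), so λ ≡ 11.
  x = λ² - 11 - 13 = 121 - 24 ≡ 2; y = λ·(11 - 2) - 17 ≡ 6. → (2, 6)

(2, 6)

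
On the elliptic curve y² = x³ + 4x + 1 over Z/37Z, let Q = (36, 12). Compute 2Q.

(29, 7)

tangent at (36, 12): λ = (3·36² + 4)/(2·12) ≡ 7/24. 24⁻¹ ≡ 17 (mod 37) since 24·17 = 408 ≡ 1, so λ ≡ 7·17 ≡ 8.
  x = λ² - 36 - 36 = 64 - 72 ≡ 29; y = λ·(36 - 29) - 12 ≡ 7. → (29, 7)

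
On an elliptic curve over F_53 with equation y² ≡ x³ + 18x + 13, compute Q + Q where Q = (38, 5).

(45, 24)

tangent at (38, 5): λ = (3·38² + 18)/(2·5) ≡ 4/10. 10⁻¹ ≡ 16 (mod 53), so λ ≡ 4·16 ≡ 11.
  x = λ² - 38 - 38 = 121 - 76 ≡ 45; y = λ·(38 - 45) - 5 ≡ 24. → (45, 24)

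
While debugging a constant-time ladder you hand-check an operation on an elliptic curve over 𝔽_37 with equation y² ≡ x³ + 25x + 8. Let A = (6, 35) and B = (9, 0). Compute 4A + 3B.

(9, 0)

First 4A:
Double-and-add on 4 = (100)₂. Start with A = (6, 35) for the leading 1-bit.
double: tangent at (6, 35): λ = (3·6² + 25)/(2·35) ≡ 22/33. 33⁻¹ ≡ 9 (mod 37), so λ ≡ 22·9 ≡ 13.
  x = λ² - 6 - 6 = 169 - 12 ≡ 9; y = λ·(6 - 9) - 35 ≡ 0. → (9, 0)
double: (9, 0) + (9, 0): same x and y₁ ≡ -y₂, so the sum is 𝒪.
4A = 𝒪.
Next 3B:
Repeated addition: build up to 3B.
2B: (9, 0) + (9, 0): same x and y₁ ≡ -y₂, so the sum is 𝒪.
3B: 𝒪 + (9, 0) = (9, 0) (identity).
3B = (9, 0).
Finally 4A + 3B:
𝒪 + (9, 0) = (9, 0) (identity).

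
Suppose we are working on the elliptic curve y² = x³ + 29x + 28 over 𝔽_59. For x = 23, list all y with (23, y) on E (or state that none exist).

0

x³ + 29x + 28 = 12862 ≡ 0 (mod 59).
Only y = 0 satisfies y² ≡ 0.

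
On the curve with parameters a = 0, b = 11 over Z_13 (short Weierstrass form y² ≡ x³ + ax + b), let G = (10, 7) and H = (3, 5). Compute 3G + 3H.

(4, 7)

First 3G:
Repeated addition: build up to 3G.
2G: tangent at (10, 7): λ = (3·10² + 0)/(2·7) ≡ 1/1. 1⁻¹ ≡ 1 (mod 13), so λ ≡ 1·1 ≡ 1.
  x = λ² - 10 - 10 = 1 - 20 ≡ 7; y = λ·(10 - 7) - 7 ≡ 9. → (7, 9)
3G: (7, 9) + (10, 7). λ = (7 - 9)/(10 - 7) ≡ 11/3 mod 13. 3⁻¹ ≡ 9 (mod 13), so λ ≡ 8.
  x = λ² - 7 - 10 = 64 - 17 ≡ 8; y = λ·(7 - 8) - 9 ≡ 9. → (8, 9)
3G = (8, 9).
Next 3H:
Repeated addition: build up to 3H.
2H: tangent at (3, 5): λ = (3·3² + 0)/(2·5) ≡ 1/10. 10⁻¹ ≡ 4 (mod 13), so λ ≡ 1·4 ≡ 4.
  x = λ² - 3 - 3 = 16 - 6 ≡ 10; y = λ·(3 - 10) - 5 ≡ 6. → (10, 6)
3H: (10, 6) + (3, 5). λ = (5 - 6)/(3 - 10) ≡ 12/6 mod 13. 6⁻¹ ≡ 11 (mod 13), so λ ≡ 2.
  x = λ² - 10 - 3 = 4 - 13 ≡ 4; y = λ·(10 - 4) - 6 ≡ 6. → (4, 6)
3H = (4, 6).
Finally 3G + 3H:
(8, 9) + (4, 6). λ = (6 - 9)/(4 - 8) ≡ 10/9 mod 13. 9⁻¹ ≡ 3 (mod 13) since 9·3 = 27 ≡ 1, so λ ≡ 4.
  x = λ² - 8 - 4 = 16 - 12 ≡ 4; y = λ·(8 - 4) - 9 ≡ 7. → (4, 7)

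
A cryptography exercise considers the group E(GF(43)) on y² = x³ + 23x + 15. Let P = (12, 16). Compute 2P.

tangent at (12, 16): λ = (3·12² + 23)/(2·16) ≡ 25/32. 32⁻¹ ≡ 39 (mod 43) since 32·39 = 1248 ≡ 1, so λ ≡ 25·39 ≡ 29.
  x = λ² - 12 - 12 = 841 - 24 ≡ 0; y = λ·(12 - 0) - 16 ≡ 31. → (0, 31)

(0, 31)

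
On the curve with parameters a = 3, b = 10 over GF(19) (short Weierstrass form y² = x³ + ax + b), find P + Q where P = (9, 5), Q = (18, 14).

(9, 5) + (18, 14). λ = (14 - 5)/(18 - 9) ≡ 9/9 mod 19. 9⁻¹ ≡ 17 (mod 19), so λ ≡ 1.
  x = λ² - 9 - 18 = 1 - 27 ≡ 12; y = λ·(9 - 12) - 5 ≡ 11. → (12, 11)

(12, 11)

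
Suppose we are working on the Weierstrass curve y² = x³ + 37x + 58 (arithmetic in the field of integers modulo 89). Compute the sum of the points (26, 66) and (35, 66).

(28, 23)

(26, 66) + (35, 66). λ = (66 - 66)/(35 - 26) ≡ 0/9 mod 89. 9⁻¹ ≡ 10 (mod 89), so λ ≡ 0.
  x = λ² - 26 - 35 = 0 - 61 ≡ 28; y = λ·(26 - 28) - 66 ≡ 23. → (28, 23)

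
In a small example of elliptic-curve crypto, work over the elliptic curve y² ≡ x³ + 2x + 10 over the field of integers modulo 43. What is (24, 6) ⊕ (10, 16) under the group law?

(6, 18)

(24, 6) + (10, 16). λ = (16 - 6)/(10 - 24) ≡ 10/29 mod 43. 29⁻¹ ≡ 3 (mod 43) since 29·3 = 87 ≡ 1, so λ ≡ 30.
  x = λ² - 24 - 10 = 900 - 34 ≡ 6; y = λ·(24 - 6) - 6 ≡ 18. → (6, 18)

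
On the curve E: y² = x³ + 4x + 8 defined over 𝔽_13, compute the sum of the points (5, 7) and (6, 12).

(5, 7) + (6, 12). λ = (12 - 7)/(6 - 5) ≡ 5/1 mod 13. 1⁻¹ ≡ 1 (mod 13), so λ ≡ 5.
  x = λ² - 5 - 6 = 25 - 11 ≡ 1; y = λ·(5 - 1) - 7 ≡ 0. → (1, 0)

(1, 0)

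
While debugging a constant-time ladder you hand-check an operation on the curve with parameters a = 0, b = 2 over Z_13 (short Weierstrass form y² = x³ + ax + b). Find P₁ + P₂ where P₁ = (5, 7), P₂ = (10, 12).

(5, 7) + (10, 12). λ = (12 - 7)/(10 - 5) ≡ 5/5 mod 13. 5⁻¹ ≡ 8 (mod 13) since 5·8 = 40 ≡ 1, so λ ≡ 1.
  x = λ² - 5 - 10 = 1 - 15 ≡ 12; y = λ·(5 - 12) - 7 ≡ 12. → (12, 12)

(12, 12)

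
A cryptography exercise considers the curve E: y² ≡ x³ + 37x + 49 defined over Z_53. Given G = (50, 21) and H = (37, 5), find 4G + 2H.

(0, 7)

First 4G:
Repeated addition: build up to 4G.
2G: tangent at (50, 21): λ = (3·50² + 37)/(2·21) ≡ 11/42. 42⁻¹ ≡ 24 (mod 53), so λ ≡ 11·24 ≡ 52.
  x = λ² - 50 - 50 = 2704 - 100 ≡ 7; y = λ·(50 - 7) - 21 ≡ 42. → (7, 42)
3G: (7, 42) + (50, 21). λ = (21 - 42)/(50 - 7) ≡ 32/43 mod 53. 43⁻¹ ≡ 37 (mod 53), so λ ≡ 18.
  x = λ² - 7 - 50 = 324 - 57 ≡ 2; y = λ·(7 - 2) - 42 ≡ 48. → (2, 48)
4G: (2, 48) + (50, 21). λ = (21 - 48)/(50 - 2) ≡ 26/48 mod 53. 48⁻¹ ≡ 21 (mod 53), so λ ≡ 16.
  x = λ² - 2 - 50 = 256 - 52 ≡ 45; y = λ·(2 - 45) - 48 ≡ 6. → (45, 6)
4G = (45, 6).
Next 2H:
Repeated addition: build up to 2H.
2H: tangent at (37, 5): λ = (3·37² + 37)/(2·5) ≡ 10/10. 10⁻¹ ≡ 16 (mod 53), so λ ≡ 10·16 ≡ 1.
  x = λ² - 37 - 37 = 1 - 74 ≡ 33; y = λ·(37 - 33) - 5 ≡ 52. → (33, 52)
2H = (33, 52).
Finally 4G + 2H:
(45, 6) + (33, 52). λ = (52 - 6)/(33 - 45) ≡ 46/41 mod 53. 41⁻¹ ≡ 22 (mod 53), so λ ≡ 5.
  x = λ² - 45 - 33 = 25 - 78 ≡ 0; y = λ·(45 - 0) - 6 ≡ 7. → (0, 7)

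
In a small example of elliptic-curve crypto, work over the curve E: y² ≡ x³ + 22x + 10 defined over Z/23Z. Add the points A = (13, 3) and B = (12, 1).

(13, 3) + (12, 1). λ = (1 - 3)/(12 - 13) ≡ 21/22 mod 23. 22⁻¹ ≡ 22 (mod 23), so λ ≡ 2.
  x = λ² - 13 - 12 = 4 - 25 ≡ 2; y = λ·(13 - 2) - 3 ≡ 19. → (2, 19)

(2, 19)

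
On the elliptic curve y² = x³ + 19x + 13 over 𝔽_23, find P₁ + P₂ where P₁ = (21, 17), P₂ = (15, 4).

(21, 17) + (15, 4). λ = (4 - 17)/(15 - 21) ≡ 10/17 mod 23. 17⁻¹ ≡ 19 (mod 23), so λ ≡ 6.
  x = λ² - 21 - 15 = 36 - 36 ≡ 0; y = λ·(21 - 0) - 17 ≡ 17. → (0, 17)

(0, 17)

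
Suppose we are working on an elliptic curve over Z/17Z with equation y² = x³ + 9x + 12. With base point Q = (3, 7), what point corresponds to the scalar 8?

Double-and-add on 8 = (1000)₂. Start with Q = (3, 7) for the leading 1-bit.
double: tangent at (3, 7): λ = (3·3² + 9)/(2·7) ≡ 2/14. 14⁻¹ ≡ 11 (mod 17) since 14·11 = 154 ≡ 1, so λ ≡ 2·11 ≡ 5.
  x = λ² - 3 - 3 = 25 - 6 ≡ 2; y = λ·(3 - 2) - 7 ≡ 15. → (2, 15)
double: tangent at (2, 15): λ = (3·2² + 9)/(2·15) ≡ 4/13. 13⁻¹ ≡ 4 (mod 17), so λ ≡ 4·4 ≡ 16.
  x = λ² - 2 - 2 = 256 - 4 ≡ 14; y = λ·(2 - 14) - 15 ≡ 14. → (14, 14)
double: tangent at (14, 14): λ = (3·14² + 9)/(2·14) ≡ 2/11. 11⁻¹ ≡ 14 (mod 17), so λ ≡ 2·14 ≡ 11.
  x = λ² - 14 - 14 = 121 - 28 ≡ 8; y = λ·(14 - 8) - 14 ≡ 1. → (8, 1)

(8, 1)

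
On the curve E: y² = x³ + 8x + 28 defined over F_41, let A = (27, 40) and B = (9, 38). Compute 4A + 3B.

(1, 18)

First 4A:
Repeated addition: build up to 4A.
2A: tangent at (27, 40): λ = (3·27² + 8)/(2·40) ≡ 22/39. 39⁻¹ ≡ 20 (mod 41) since 39·20 = 780 ≡ 1, so λ ≡ 22·20 ≡ 30.
  x = λ² - 27 - 27 = 900 - 54 ≡ 26; y = λ·(27 - 26) - 40 ≡ 31. → (26, 31)
3A: (26, 31) + (27, 40). λ = (40 - 31)/(27 - 26) ≡ 9/1 mod 41. 1⁻¹ ≡ 1 (mod 41), so λ ≡ 9.
  x = λ² - 26 - 27 = 81 - 53 ≡ 28; y = λ·(26 - 28) - 31 ≡ 33. → (28, 33)
4A: (28, 33) + (27, 40). λ = (40 - 33)/(27 - 28) ≡ 7/40 mod 41. 40⁻¹ ≡ 40 (mod 41), so λ ≡ 34.
  x = λ² - 28 - 27 = 1156 - 55 ≡ 35; y = λ·(28 - 35) - 33 ≡ 16. → (35, 16)
4A = (35, 16).
Next 3B:
Repeated addition: build up to 3B.
2B: tangent at (9, 38): λ = (3·9² + 8)/(2·38) ≡ 5/35. 35⁻¹ ≡ 34 (mod 41), so λ ≡ 5·34 ≡ 6.
  x = λ² - 9 - 9 = 36 - 18 ≡ 18; y = λ·(9 - 18) - 38 ≡ 31. → (18, 31)
3B: (18, 31) + (9, 38). λ = (38 - 31)/(9 - 18) ≡ 7/32 mod 41. 32⁻¹ ≡ 9 (mod 41), so λ ≡ 22.
  x = λ² - 18 - 9 = 484 - 27 ≡ 6; y = λ·(18 - 6) - 31 ≡ 28. → (6, 28)
3B = (6, 28).
Finally 4A + 3B:
(35, 16) + (6, 28). λ = (28 - 16)/(6 - 35) ≡ 12/12 mod 41. 12⁻¹ ≡ 24 (mod 41), so λ ≡ 1.
  x = λ² - 35 - 6 = 1 - 41 ≡ 1; y = λ·(35 - 1) - 16 ≡ 18. → (1, 18)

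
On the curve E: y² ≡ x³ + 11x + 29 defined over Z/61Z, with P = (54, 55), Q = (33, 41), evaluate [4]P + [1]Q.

(14, 11)

First 4P:
Double-and-add on 4 = (100)₂. Start with P = (54, 55) for the leading 1-bit.
double: tangent at (54, 55): λ = (3·54² + 11)/(2·55) ≡ 36/49. 49⁻¹ ≡ 5 (mod 61), so λ ≡ 36·5 ≡ 58.
  x = λ² - 54 - 54 = 3364 - 108 ≡ 23; y = λ·(54 - 23) - 55 ≡ 35. → (23, 35)
double: tangent at (23, 35): λ = (3·23² + 11)/(2·35) ≡ 12/9. 9⁻¹ ≡ 34 (mod 61), so λ ≡ 12·34 ≡ 42.
  x = λ² - 23 - 23 = 1764 - 46 ≡ 10; y = λ·(23 - 10) - 35 ≡ 23. → (10, 23)
4P = (10, 23).
Finally 4P + Q:
(10, 23) + (33, 41). λ = (41 - 23)/(33 - 10) ≡ 18/23 mod 61. 23⁻¹ ≡ 8 (mod 61), so λ ≡ 22.
  x = λ² - 10 - 33 = 484 - 43 ≡ 14; y = λ·(10 - 14) - 23 ≡ 11. → (14, 11)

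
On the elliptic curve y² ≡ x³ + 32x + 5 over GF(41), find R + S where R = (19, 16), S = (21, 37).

(19, 16) + (21, 37). λ = (37 - 16)/(21 - 19) ≡ 21/2 mod 41. 2⁻¹ ≡ 21 (mod 41), so λ ≡ 31.
  x = λ² - 19 - 21 = 961 - 40 ≡ 19; y = λ·(19 - 19) - 16 ≡ 25. → (19, 25)

(19, 25)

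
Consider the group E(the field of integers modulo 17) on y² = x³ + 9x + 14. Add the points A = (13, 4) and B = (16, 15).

(9, 5)

(13, 4) + (16, 15). λ = (15 - 4)/(16 - 13) ≡ 11/3 mod 17. 3⁻¹ ≡ 6 (mod 17) since 3·6 = 18 ≡ 1, so λ ≡ 15.
  x = λ² - 13 - 16 = 225 - 29 ≡ 9; y = λ·(13 - 9) - 4 ≡ 5. → (9, 5)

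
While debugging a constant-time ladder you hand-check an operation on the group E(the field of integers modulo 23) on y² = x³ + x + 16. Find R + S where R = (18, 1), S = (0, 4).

(21, 11)

(18, 1) + (0, 4). λ = (4 - 1)/(0 - 18) ≡ 3/5 mod 23. 5⁻¹ ≡ 14 (mod 23) since 5·14 = 70 ≡ 1, so λ ≡ 19.
  x = λ² - 18 - 0 = 361 - 18 ≡ 21; y = λ·(18 - 21) - 1 ≡ 11. → (21, 11)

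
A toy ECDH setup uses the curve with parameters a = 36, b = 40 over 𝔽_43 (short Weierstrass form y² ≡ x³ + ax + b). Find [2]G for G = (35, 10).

tangent at (35, 10): λ = (3·35² + 36)/(2·10) ≡ 13/20. 20⁻¹ ≡ 28 (mod 43), so λ ≡ 13·28 ≡ 20.
  x = λ² - 35 - 35 = 400 - 70 ≡ 29; y = λ·(35 - 29) - 10 ≡ 24. → (29, 24)

(29, 24)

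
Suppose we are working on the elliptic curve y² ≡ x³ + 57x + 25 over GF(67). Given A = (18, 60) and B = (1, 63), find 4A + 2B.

(55, 5)

First 4A:
Repeated addition: build up to 4A.
2A: tangent at (18, 60): λ = (3·18² + 57)/(2·60) ≡ 24/53. 53⁻¹ ≡ 43 (mod 67) since 53·43 = 2279 ≡ 1, so λ ≡ 24·43 ≡ 27.
  x = λ² - 18 - 18 = 729 - 36 ≡ 23; y = λ·(18 - 23) - 60 ≡ 6. → (23, 6)
3A: (23, 6) + (18, 60). λ = (60 - 6)/(18 - 23) ≡ 54/62 mod 67. 62⁻¹ ≡ 40 (mod 67) since 62·40 = 2480 ≡ 1, so λ ≡ 16.
  x = λ² - 23 - 18 = 256 - 41 ≡ 14; y = λ·(23 - 14) - 6 ≡ 4. → (14, 4)
4A: (14, 4) + (18, 60). λ = (60 - 4)/(18 - 14) ≡ 56/4 mod 67. 4⁻¹ ≡ 17 (mod 67), so λ ≡ 14.
  x = λ² - 14 - 18 = 196 - 32 ≡ 30; y = λ·(14 - 30) - 4 ≡ 40. → (30, 40)
4A = (30, 40).
Next 2B:
Repeated addition: build up to 2B.
2B: tangent at (1, 63): λ = (3·1² + 57)/(2·63) ≡ 60/59. 59⁻¹ ≡ 25 (mod 67) since 59·25 = 1475 ≡ 1, so λ ≡ 60·25 ≡ 26.
  x = λ² - 1 - 1 = 676 - 2 ≡ 4; y = λ·(1 - 4) - 63 ≡ 60. → (4, 60)
2B = (4, 60).
Finally 4A + 2B:
(30, 40) + (4, 60). λ = (60 - 40)/(4 - 30) ≡ 20/41 mod 67. 41⁻¹ ≡ 18 (mod 67) since 41·18 = 738 ≡ 1, so λ ≡ 25.
  x = λ² - 30 - 4 = 625 - 34 ≡ 55; y = λ·(30 - 55) - 40 ≡ 5. → (55, 5)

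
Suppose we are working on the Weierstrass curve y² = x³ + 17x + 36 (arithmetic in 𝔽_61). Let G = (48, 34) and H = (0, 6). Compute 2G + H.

First 2G:
Repeated addition: build up to 2G.
2G: tangent at (48, 34): λ = (3·48² + 17)/(2·34) ≡ 36/7. 7⁻¹ ≡ 35 (mod 61) since 7·35 = 245 ≡ 1, so λ ≡ 36·35 ≡ 40.
  x = λ² - 48 - 48 = 1600 - 96 ≡ 40; y = λ·(48 - 40) - 34 ≡ 42. → (40, 42)
2G = (40, 42).
Finally 2G + H:
(40, 42) + (0, 6). λ = (6 - 42)/(0 - 40) ≡ 25/21 mod 61. 21⁻¹ ≡ 32 (mod 61), so λ ≡ 7.
  x = λ² - 40 - 0 = 49 - 40 ≡ 9; y = λ·(40 - 9) - 42 ≡ 53. → (9, 53)

(9, 53)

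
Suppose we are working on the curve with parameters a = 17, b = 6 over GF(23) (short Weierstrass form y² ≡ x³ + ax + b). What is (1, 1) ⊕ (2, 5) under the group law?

(13, 20)

(1, 1) + (2, 5). λ = (5 - 1)/(2 - 1) ≡ 4/1 mod 23. 1⁻¹ ≡ 1 (mod 23) since 1·1 = 1 ≡ 1, so λ ≡ 4.
  x = λ² - 1 - 2 = 16 - 3 ≡ 13; y = λ·(1 - 13) - 1 ≡ 20. → (13, 20)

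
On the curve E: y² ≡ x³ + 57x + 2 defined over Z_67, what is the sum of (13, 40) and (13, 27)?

O

The two points share x = 13 and their y-coordinates satisfy 40 + 27 ≡ 0 (mod 67), so they are inverses. Their sum is O.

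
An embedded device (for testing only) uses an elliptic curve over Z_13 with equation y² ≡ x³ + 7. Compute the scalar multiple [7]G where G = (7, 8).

Double-and-add on 7 = (111)₂. Start with G = (7, 8) for the leading 1-bit.
double: tangent at (7, 8): λ = (3·7² + 0)/(2·8) ≡ 4/3. 3⁻¹ ≡ 9 (mod 13), so λ ≡ 4·9 ≡ 10.
  x = λ² - 7 - 7 = 100 - 14 ≡ 8; y = λ·(7 - 8) - 8 ≡ 8. → (8, 8)
add G: (8, 8) + (7, 8). λ = (8 - 8)/(7 - 8) ≡ 0/12 mod 13. 12⁻¹ ≡ 12 (mod 13), so λ ≡ 0.
  x = λ² - 8 - 7 = 0 - 15 ≡ 11; y = λ·(8 - 11) - 8 ≡ 5. → (11, 5)
double: tangent at (11, 5): λ = (3·11² + 0)/(2·5) ≡ 12/10. 10⁻¹ ≡ 4 (mod 13), so λ ≡ 12·4 ≡ 9.
  x = λ² - 11 - 11 = 81 - 22 ≡ 7; y = λ·(11 - 7) - 5 ≡ 5. → (7, 5)
add G: (7, 5) + (7, 8): same x and y₁ ≡ -y₂, so the sum is O.

O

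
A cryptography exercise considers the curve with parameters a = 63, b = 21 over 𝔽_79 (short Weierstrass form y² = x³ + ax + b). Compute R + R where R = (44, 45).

tangent at (44, 45): λ = (3·44² + 63)/(2·45) ≡ 25/11. 11⁻¹ ≡ 36 (mod 79) since 11·36 = 396 ≡ 1, so λ ≡ 25·36 ≡ 31.
  x = λ² - 44 - 44 = 961 - 88 ≡ 4; y = λ·(44 - 4) - 45 ≡ 10. → (4, 10)

(4, 10)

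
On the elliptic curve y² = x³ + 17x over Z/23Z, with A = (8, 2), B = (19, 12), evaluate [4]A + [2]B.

O

First 4A:
Double-and-add on 4 = (100)₂. Start with A = (8, 2) for the leading 1-bit.
double: tangent at (8, 2): λ = (3·8² + 17)/(2·2) ≡ 2/4. 4⁻¹ ≡ 6 (mod 23), so λ ≡ 2·6 ≡ 12.
  x = λ² - 8 - 8 = 144 - 16 ≡ 13; y = λ·(8 - 13) - 2 ≡ 7. → (13, 7)
double: tangent at (13, 7): λ = (3·13² + 17)/(2·7) ≡ 18/14. 14⁻¹ ≡ 5 (mod 23) since 14·5 = 70 ≡ 1, so λ ≡ 18·5 ≡ 21.
  x = λ² - 13 - 13 = 441 - 26 ≡ 1; y = λ·(13 - 1) - 7 ≡ 15. → (1, 15)
4A = (1, 15).
Next 2B:
Repeated addition: build up to 2B.
2B: tangent at (19, 12): λ = (3·19² + 17)/(2·12) ≡ 19/1. 1⁻¹ ≡ 1 (mod 23) since 1·1 = 1 ≡ 1, so λ ≡ 19·1 ≡ 19.
  x = λ² - 19 - 19 = 361 - 38 ≡ 1; y = λ·(19 - 1) - 12 ≡ 8. → (1, 8)
2B = (1, 8).
Finally 4A + 2B:
(1, 15) + (1, 8): same x and y₁ ≡ -y₂, so the sum is O.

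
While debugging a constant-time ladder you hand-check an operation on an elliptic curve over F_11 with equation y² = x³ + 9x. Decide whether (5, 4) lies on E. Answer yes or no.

yes

y² = 4² ≡ 5; x³ + 9x + 0 = 170 ≡ 5 (mod 11). 5 = 5.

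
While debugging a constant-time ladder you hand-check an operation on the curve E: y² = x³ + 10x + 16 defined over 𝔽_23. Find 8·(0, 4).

Write Q = (0, 4).
Repeated addition: build up to 8Q.
2Q: tangent at (0, 4): λ = (3·0² + 10)/(2·4) ≡ 10/8. 8⁻¹ ≡ 3 (mod 23) since 8·3 = 24 ≡ 1, so λ ≡ 10·3 ≡ 7.
  x = λ² - 0 - 0 = 49 - 0 ≡ 3; y = λ·(0 - 3) - 4 ≡ 21. → (3, 21)
3Q: (3, 21) + (0, 4). λ = (4 - 21)/(0 - 3) ≡ 6/20 mod 23. 20⁻¹ ≡ 15 (mod 23) since 20·15 = 300 ≡ 1, so λ ≡ 21.
  x = λ² - 3 - 0 = 441 - 3 ≡ 1; y = λ·(3 - 1) - 21 ≡ 21. → (1, 21)
4Q: (1, 21) + (0, 4). λ = (4 - 21)/(0 - 1) ≡ 6/22 mod 23. 22⁻¹ ≡ 22 (mod 23), so λ ≡ 17.
  x = λ² - 1 - 0 = 289 - 1 ≡ 12; y = λ·(1 - 12) - 21 ≡ 22. → (12, 22)
5Q: (12, 22) + (0, 4). λ = (4 - 22)/(0 - 12) ≡ 5/11 mod 23. 11⁻¹ ≡ 21 (mod 23) since 11·21 = 231 ≡ 1, so λ ≡ 13.
  x = λ² - 12 - 0 = 169 - 12 ≡ 19; y = λ·(12 - 19) - 22 ≡ 2. → (19, 2)
6Q: (19, 2) + (0, 4). λ = (4 - 2)/(0 - 19) ≡ 2/4 mod 23. 4⁻¹ ≡ 6 (mod 23) since 4·6 = 24 ≡ 1, so λ ≡ 12.
  x = λ² - 19 - 0 = 144 - 19 ≡ 10; y = λ·(19 - 10) - 2 ≡ 14. → (10, 14)
7Q: (10, 14) + (0, 4). λ = (4 - 14)/(0 - 10) ≡ 13/13 mod 23. 13⁻¹ ≡ 16 (mod 23), so λ ≡ 1.
  x = λ² - 10 - 0 = 1 - 10 ≡ 14; y = λ·(10 - 14) - 14 ≡ 5. → (14, 5)
8Q: (14, 5) + (0, 4). λ = (4 - 5)/(0 - 14) ≡ 22/9 mod 23. 9⁻¹ ≡ 18 (mod 23) since 9·18 = 162 ≡ 1, so λ ≡ 5.
  x = λ² - 14 - 0 = 25 - 14 ≡ 11; y = λ·(14 - 11) - 5 ≡ 10. → (11, 10)

(11, 10)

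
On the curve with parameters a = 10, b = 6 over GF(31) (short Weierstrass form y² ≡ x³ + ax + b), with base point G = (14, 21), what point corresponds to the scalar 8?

Repeated addition: build up to 8G.
2G: tangent at (14, 21): λ = (3·14² + 10)/(2·21) ≡ 9/11. 11⁻¹ ≡ 17 (mod 31) since 11·17 = 187 ≡ 1, so λ ≡ 9·17 ≡ 29.
  x = λ² - 14 - 14 = 841 - 28 ≡ 7; y = λ·(14 - 7) - 21 ≡ 27. → (7, 27)
3G: (7, 27) + (14, 21). λ = (21 - 27)/(14 - 7) ≡ 25/7 mod 31. 7⁻¹ ≡ 9 (mod 31) since 7·9 = 63 ≡ 1, so λ ≡ 8.
  x = λ² - 7 - 14 = 64 - 21 ≡ 12; y = λ·(7 - 12) - 27 ≡ 26. → (12, 26)
4G: (12, 26) + (14, 21). λ = (21 - 26)/(14 - 12) ≡ 26/2 mod 31. 2⁻¹ ≡ 16 (mod 31), so λ ≡ 13.
  x = λ² - 12 - 14 = 169 - 26 ≡ 19; y = λ·(12 - 19) - 26 ≡ 7. → (19, 7)
5G: (19, 7) + (14, 21). λ = (21 - 7)/(14 - 19) ≡ 14/26 mod 31. 26⁻¹ ≡ 6 (mod 31) since 26·6 = 156 ≡ 1, so λ ≡ 22.
  x = λ² - 19 - 14 = 484 - 33 ≡ 17; y = λ·(19 - 17) - 7 ≡ 6. → (17, 6)
6G: (17, 6) + (14, 21). λ = (21 - 6)/(14 - 17) ≡ 15/28 mod 31. 28⁻¹ ≡ 10 (mod 31) since 28·10 = 280 ≡ 1, so λ ≡ 26.
  x = λ² - 17 - 14 = 676 - 31 ≡ 25; y = λ·(17 - 25) - 6 ≡ 3. → (25, 3)
7G: (25, 3) + (14, 21). λ = (21 - 3)/(14 - 25) ≡ 18/20 mod 31. 20⁻¹ ≡ 14 (mod 31) since 20·14 = 280 ≡ 1, so λ ≡ 4.
  x = λ² - 25 - 14 = 16 - 39 ≡ 8; y = λ·(25 - 8) - 3 ≡ 3. → (8, 3)
8G: (8, 3) + (14, 21). λ = (21 - 3)/(14 - 8) ≡ 18/6 mod 31. 6⁻¹ ≡ 26 (mod 31) since 6·26 = 156 ≡ 1, so λ ≡ 3.
  x = λ² - 8 - 14 = 9 - 22 ≡ 18; y = λ·(8 - 18) - 3 ≡ 29. → (18, 29)

(18, 29)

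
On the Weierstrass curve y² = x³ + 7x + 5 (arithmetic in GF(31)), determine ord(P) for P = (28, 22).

7

2P: tangent at (28, 22): λ = (3·28² + 7)/(2·22) ≡ 3/13. 13⁻¹ ≡ 12 (mod 31) since 13·12 = 156 ≡ 1, so λ ≡ 3·12 ≡ 5.
  x = λ² - 28 - 28 = 25 - 56 ≡ 0; y = λ·(28 - 0) - 22 ≡ 25. → (0, 25)
3P: (0, 25) + (28, 22). λ = (22 - 25)/(28 - 0) ≡ 28/28 mod 31. 28⁻¹ ≡ 10 (mod 31) since 28·10 = 280 ≡ 1, so λ ≡ 1.
  x = λ² - 0 - 28 = 1 - 28 ≡ 4; y = λ·(0 - 4) - 25 ≡ 2. → (4, 2)
4P: (4, 2) + (28, 22). λ = (22 - 2)/(28 - 4) ≡ 20/24 mod 31. 24⁻¹ ≡ 22 (mod 31), so λ ≡ 6.
  x = λ² - 4 - 28 = 36 - 32 ≡ 4; y = λ·(4 - 4) - 2 ≡ 29. → (4, 29)
5P: (4, 29) + (28, 22). λ = (22 - 29)/(28 - 4) ≡ 24/24 mod 31. 24⁻¹ ≡ 22 (mod 31), so λ ≡ 1.
  x = λ² - 4 - 28 = 1 - 32 ≡ 0; y = λ·(4 - 0) - 29 ≡ 6. → (0, 6)
6P: (0, 6) + (28, 22). λ = (22 - 6)/(28 - 0) ≡ 16/28 mod 31. 28⁻¹ ≡ 10 (mod 31), so λ ≡ 5.
  x = λ² - 0 - 28 = 25 - 28 ≡ 28; y = λ·(0 - 28) - 6 ≡ 9. → (28, 9)
7P: (28, 9) + (28, 22): same x and y₁ ≡ -y₂, so the sum is the point at infinity.
7P = the point at infinity, so the order is 7.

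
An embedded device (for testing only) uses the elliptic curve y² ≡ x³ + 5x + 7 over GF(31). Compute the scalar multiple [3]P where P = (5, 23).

Repeated addition: build up to 3P.
2P: tangent at (5, 23): λ = (3·5² + 5)/(2·23) ≡ 18/15. 15⁻¹ ≡ 29 (mod 31) since 15·29 = 435 ≡ 1, so λ ≡ 18·29 ≡ 26.
  x = λ² - 5 - 5 = 676 - 10 ≡ 15; y = λ·(5 - 15) - 23 ≡ 27. → (15, 27)
3P: (15, 27) + (5, 23). λ = (23 - 27)/(5 - 15) ≡ 27/21 mod 31. 21⁻¹ ≡ 3 (mod 31), so λ ≡ 19.
  x = λ² - 15 - 5 = 361 - 20 ≡ 0; y = λ·(15 - 0) - 27 ≡ 10. → (0, 10)

(0, 10)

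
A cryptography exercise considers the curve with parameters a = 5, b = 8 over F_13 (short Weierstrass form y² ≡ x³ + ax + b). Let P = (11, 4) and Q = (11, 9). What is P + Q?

O

The two points share x = 11 and their y-coordinates satisfy 4 + 9 ≡ 0 (mod 13), so they are inverses. Their sum is 𝒪.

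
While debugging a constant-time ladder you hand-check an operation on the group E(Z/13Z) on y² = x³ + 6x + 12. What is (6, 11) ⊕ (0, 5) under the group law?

(6, 11) + (0, 5). λ = (5 - 11)/(0 - 6) ≡ 7/7 mod 13. 7⁻¹ ≡ 2 (mod 13), so λ ≡ 1.
  x = λ² - 6 - 0 = 1 - 6 ≡ 8; y = λ·(6 - 8) - 11 ≡ 0. → (8, 0)

(8, 0)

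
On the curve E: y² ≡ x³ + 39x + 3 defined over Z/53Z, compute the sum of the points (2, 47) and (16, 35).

(26, 19)

(2, 47) + (16, 35). λ = (35 - 47)/(16 - 2) ≡ 41/14 mod 53. 14⁻¹ ≡ 19 (mod 53), so λ ≡ 37.
  x = λ² - 2 - 16 = 1369 - 18 ≡ 26; y = λ·(2 - 26) - 47 ≡ 19. → (26, 19)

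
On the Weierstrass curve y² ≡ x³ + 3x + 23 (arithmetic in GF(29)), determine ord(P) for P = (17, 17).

2P: tangent at (17, 17): λ = (3·17² + 3)/(2·17) ≡ 0/5. 5⁻¹ ≡ 6 (mod 29), so λ ≡ 0·6 ≡ 0.
  x = λ² - 17 - 17 = 0 - 34 ≡ 24; y = λ·(17 - 24) - 17 ≡ 12. → (24, 12)
3P: (24, 12) + (17, 17). λ = (17 - 12)/(17 - 24) ≡ 5/22 mod 29. 22⁻¹ ≡ 4 (mod 29) since 22·4 = 88 ≡ 1, so λ ≡ 20.
  x = λ² - 24 - 17 = 400 - 41 ≡ 11; y = λ·(24 - 11) - 12 ≡ 16. → (11, 16)
4P: (11, 16) + (17, 17). λ = (17 - 16)/(17 - 11) ≡ 1/6 mod 29. 6⁻¹ ≡ 5 (mod 29), so λ ≡ 5.
  x = λ² - 11 - 17 = 25 - 28 ≡ 26; y = λ·(11 - 26) - 16 ≡ 25. → (26, 25)
5P: (26, 25) + (17, 17). λ = (17 - 25)/(17 - 26) ≡ 21/20 mod 29. 20⁻¹ ≡ 16 (mod 29), so λ ≡ 17.
  x = λ² - 26 - 17 = 289 - 43 ≡ 14; y = λ·(26 - 14) - 25 ≡ 5. → (14, 5)
6P: (14, 5) + (17, 17). λ = (17 - 5)/(17 - 14) ≡ 12/3 mod 29. 3⁻¹ ≡ 10 (mod 29), so λ ≡ 4.
  x = λ² - 14 - 17 = 16 - 31 ≡ 14; y = λ·(14 - 14) - 5 ≡ 24. → (14, 24)
7P: (14, 24) + (17, 17). λ = (17 - 24)/(17 - 14) ≡ 22/3 mod 29. 3⁻¹ ≡ 10 (mod 29) since 3·10 = 30 ≡ 1, so λ ≡ 17.
  x = λ² - 14 - 17 = 289 - 31 ≡ 26; y = λ·(14 - 26) - 24 ≡ 4. → (26, 4)
8P: (26, 4) + (17, 17). λ = (17 - 4)/(17 - 26) ≡ 13/20 mod 29. 20⁻¹ ≡ 16 (mod 29), so λ ≡ 5.
  x = λ² - 26 - 17 = 25 - 43 ≡ 11; y = λ·(26 - 11) - 4 ≡ 13. → (11, 13)
9P: (11, 13) + (17, 17). λ = (17 - 13)/(17 - 11) ≡ 4/6 mod 29. 6⁻¹ ≡ 5 (mod 29), so λ ≡ 20.
  x = λ² - 11 - 17 = 400 - 28 ≡ 24; y = λ·(11 - 24) - 13 ≡ 17. → (24, 17)
10P: (24, 17) + (17, 17). λ = (17 - 17)/(17 - 24) ≡ 0/22 mod 29. 22⁻¹ ≡ 4 (mod 29), so λ ≡ 0.
  x = λ² - 24 - 17 = 0 - 41 ≡ 17; y = λ·(24 - 17) - 17 ≡ 12. → (17, 12)
11P: (17, 12) + (17, 17): same x and y₁ ≡ -y₂, so the sum is O.
11P = O, so the order is 11.

11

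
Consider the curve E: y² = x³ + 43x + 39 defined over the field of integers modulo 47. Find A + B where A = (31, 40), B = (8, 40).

(8, 7)

(31, 40) + (8, 40). λ = (40 - 40)/(8 - 31) ≡ 0/24 mod 47. 24⁻¹ ≡ 2 (mod 47), so λ ≡ 0.
  x = λ² - 31 - 8 = 0 - 39 ≡ 8; y = λ·(31 - 8) - 40 ≡ 7. → (8, 7)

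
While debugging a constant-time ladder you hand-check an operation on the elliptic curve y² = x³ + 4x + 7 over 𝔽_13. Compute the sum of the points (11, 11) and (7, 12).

(11, 11) + (7, 12). λ = (12 - 11)/(7 - 11) ≡ 1/9 mod 13. 9⁻¹ ≡ 3 (mod 13) since 9·3 = 27 ≡ 1, so λ ≡ 3.
  x = λ² - 11 - 7 = 9 - 18 ≡ 4; y = λ·(11 - 4) - 11 ≡ 10. → (4, 10)

(4, 10)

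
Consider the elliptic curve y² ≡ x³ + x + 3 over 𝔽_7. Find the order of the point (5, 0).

2P: (5, 0) + (5, 0): same x and y₁ ≡ -y₂, so the sum is ∞.
2P = ∞, so the order is 2.

2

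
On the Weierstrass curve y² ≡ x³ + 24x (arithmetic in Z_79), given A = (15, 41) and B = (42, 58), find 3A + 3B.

(3, 40)

First 3A:
Repeated addition: build up to 3A.
2A: tangent at (15, 41): λ = (3·15² + 24)/(2·41) ≡ 67/3. 3⁻¹ ≡ 53 (mod 79), so λ ≡ 67·53 ≡ 75.
  x = λ² - 15 - 15 = 5625 - 30 ≡ 65; y = λ·(15 - 65) - 41 ≡ 1. → (65, 1)
3A: (65, 1) + (15, 41). λ = (41 - 1)/(15 - 65) ≡ 40/29 mod 79. 29⁻¹ ≡ 30 (mod 79) since 29·30 = 870 ≡ 1, so λ ≡ 15.
  x = λ² - 65 - 15 = 225 - 80 ≡ 66; y = λ·(65 - 66) - 1 ≡ 63. → (66, 63)
3A = (66, 63).
Next 3B:
Repeated addition: build up to 3B.
2B: tangent at (42, 58): λ = (3·42² + 24)/(2·58) ≡ 23/37. 37⁻¹ ≡ 47 (mod 79) since 37·47 = 1739 ≡ 1, so λ ≡ 23·47 ≡ 54.
  x = λ² - 42 - 42 = 2916 - 84 ≡ 67; y = λ·(42 - 67) - 58 ≡ 14. → (67, 14)
3B: (67, 14) + (42, 58). λ = (58 - 14)/(42 - 67) ≡ 44/54 mod 79. 54⁻¹ ≡ 60 (mod 79) since 54·60 = 3240 ≡ 1, so λ ≡ 33.
  x = λ² - 67 - 42 = 1089 - 109 ≡ 32; y = λ·(67 - 32) - 14 ≡ 35. → (32, 35)
3B = (32, 35).
Finally 3A + 3B:
(66, 63) + (32, 35). λ = (35 - 63)/(32 - 66) ≡ 51/45 mod 79. 45⁻¹ ≡ 72 (mod 79), so λ ≡ 38.
  x = λ² - 66 - 32 = 1444 - 98 ≡ 3; y = λ·(66 - 3) - 63 ≡ 40. → (3, 40)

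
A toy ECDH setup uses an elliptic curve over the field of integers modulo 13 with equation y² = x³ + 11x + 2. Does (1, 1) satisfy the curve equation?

y² = 1² ≡ 1; x³ + 11x + 2 = 14 ≡ 1 (mod 13). 1 = 1.

yes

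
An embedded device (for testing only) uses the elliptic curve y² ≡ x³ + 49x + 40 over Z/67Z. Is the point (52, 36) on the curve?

no

y² = 36² ≡ 23; x³ + 49x + 40 = 143196 ≡ 17 (mod 67). 23 ≠ 17.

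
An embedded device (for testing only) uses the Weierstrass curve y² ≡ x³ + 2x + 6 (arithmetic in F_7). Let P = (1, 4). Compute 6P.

(4, 1)

Repeated addition: build up to 6P.
2P: tangent at (1, 4): λ = (3·1² + 2)/(2·4) ≡ 5/1. 1⁻¹ ≡ 1 (mod 7), so λ ≡ 5·1 ≡ 5.
  x = λ² - 1 - 1 = 25 - 2 ≡ 2; y = λ·(1 - 2) - 4 ≡ 5. → (2, 5)
3P: (2, 5) + (1, 4). λ = (4 - 5)/(1 - 2) ≡ 6/6 mod 7. 6⁻¹ ≡ 6 (mod 7) since 6·6 = 36 ≡ 1, so λ ≡ 1.
  x = λ² - 2 - 1 = 1 - 3 ≡ 5; y = λ·(2 - 5) - 5 ≡ 6. → (5, 6)
4P: (5, 6) + (1, 4). λ = (4 - 6)/(1 - 5) ≡ 5/3 mod 7. 3⁻¹ ≡ 5 (mod 7) since 3·5 = 15 ≡ 1, so λ ≡ 4.
  x = λ² - 5 - 1 = 16 - 6 ≡ 3; y = λ·(5 - 3) - 6 ≡ 2. → (3, 2)
5P: (3, 2) + (1, 4). λ = (4 - 2)/(1 - 3) ≡ 2/5 mod 7. 5⁻¹ ≡ 3 (mod 7), so λ ≡ 6.
  x = λ² - 3 - 1 = 36 - 4 ≡ 4; y = λ·(3 - 4) - 2 ≡ 6. → (4, 6)
6P: (4, 6) + (1, 4). λ = (4 - 6)/(1 - 4) ≡ 5/4 mod 7. 4⁻¹ ≡ 2 (mod 7), so λ ≡ 3.
  x = λ² - 4 - 1 = 9 - 5 ≡ 4; y = λ·(4 - 4) - 6 ≡ 1. → (4, 1)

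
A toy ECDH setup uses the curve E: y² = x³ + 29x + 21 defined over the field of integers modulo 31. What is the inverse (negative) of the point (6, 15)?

(6, 16)

-(6, 15) = (6, -15 mod 31) = (6, 16).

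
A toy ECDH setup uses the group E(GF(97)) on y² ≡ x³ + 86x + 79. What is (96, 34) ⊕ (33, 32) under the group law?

(96, 34) + (33, 32). λ = (32 - 34)/(33 - 96) ≡ 95/34 mod 97. 34⁻¹ ≡ 20 (mod 97), so λ ≡ 57.
  x = λ² - 96 - 33 = 3249 - 129 ≡ 16; y = λ·(96 - 16) - 34 ≡ 64. → (16, 64)

(16, 64)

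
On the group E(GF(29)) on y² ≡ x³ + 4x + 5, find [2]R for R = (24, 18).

(19, 26)

tangent at (24, 18): λ = (3·24² + 4)/(2·18) ≡ 21/7. 7⁻¹ ≡ 25 (mod 29) since 7·25 = 175 ≡ 1, so λ ≡ 21·25 ≡ 3.
  x = λ² - 24 - 24 = 9 - 48 ≡ 19; y = λ·(24 - 19) - 18 ≡ 26. → (19, 26)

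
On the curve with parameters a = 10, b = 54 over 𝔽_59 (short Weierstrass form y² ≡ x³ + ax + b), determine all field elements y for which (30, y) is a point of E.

none

x³ + 10x + 54 = 27354 ≡ 37 (mod 59).
37 is a non-residue mod 59; no y exists.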